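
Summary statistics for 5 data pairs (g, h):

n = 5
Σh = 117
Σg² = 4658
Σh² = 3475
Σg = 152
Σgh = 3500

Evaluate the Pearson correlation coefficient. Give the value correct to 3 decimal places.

r = (nΣgh − ΣgΣh) / √[(nΣg² − (Σg)²)(nΣh² − (Σh)²)]
Numerator: 5×3500 − 152×117 = -284
Denominator: √[(23290 − 23104)(17375 − 13689)] = √[186 × 3686] = 828.0072
r = -284 / 828.0072 ≈ -0.343

-0.343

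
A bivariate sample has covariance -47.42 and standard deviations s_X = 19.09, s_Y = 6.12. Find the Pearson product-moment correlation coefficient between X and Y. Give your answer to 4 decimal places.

-0.4059

r = Cov(X,Y) / (s_X · s_Y) = -47.42 / (19.09 × 6.12)
  = -47.42 / 116.8308 ≈ -0.4059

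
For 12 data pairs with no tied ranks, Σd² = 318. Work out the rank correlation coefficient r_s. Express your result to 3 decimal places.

-0.112

ρ = 1 − 6Σd² / [n(n²−1)] = 1 − 6×318 / (12×143)
  = 1 − 1908/1716 = 1 − 1.1119 ≈ -0.112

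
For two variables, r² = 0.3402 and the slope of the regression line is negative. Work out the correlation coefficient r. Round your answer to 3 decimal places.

|r| = √0.3402 = 0.583
The association is negative, so r = −0.583.

-0.583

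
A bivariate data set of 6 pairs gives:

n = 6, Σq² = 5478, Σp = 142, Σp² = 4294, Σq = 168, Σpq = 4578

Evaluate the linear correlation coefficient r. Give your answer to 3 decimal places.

0.708

r = (nΣpq − ΣpΣq) / √[(nΣp² − (Σp)²)(nΣq² − (Σq)²)]
Numerator: 6×4578 − 142×168 = 3612
Denominator: √[(25764 − 20164)(32868 − 28224)] = √[5600 × 4644] = 5099.6470
r = 3612 / 5099.6470 ≈ 0.708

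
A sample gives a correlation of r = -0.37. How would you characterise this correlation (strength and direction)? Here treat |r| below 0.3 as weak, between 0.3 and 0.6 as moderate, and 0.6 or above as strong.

moderate negative

r = -0.37 < 0 so the relationship is negative.
|r| = 0.37, which falls in the moderate range.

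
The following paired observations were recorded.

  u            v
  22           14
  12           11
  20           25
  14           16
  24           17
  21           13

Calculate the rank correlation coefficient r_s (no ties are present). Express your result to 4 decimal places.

Rank u: 5, 1, 3, 2, 6, 4
Rank v: 3, 1, 6, 4, 5, 2
d = rank(u) − rank(v): 2, 0, -3, -2, 1, 2; Σd² = 22
ρ = 1 − 6Σd² / [n(n²−1)] = 1 − 6×22 / (6×35) = 1 − 132/210 ≈ 0.3714

0.3714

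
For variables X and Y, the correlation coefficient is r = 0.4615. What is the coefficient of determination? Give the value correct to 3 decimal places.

0.213

r² = (0.4615)² = 0.213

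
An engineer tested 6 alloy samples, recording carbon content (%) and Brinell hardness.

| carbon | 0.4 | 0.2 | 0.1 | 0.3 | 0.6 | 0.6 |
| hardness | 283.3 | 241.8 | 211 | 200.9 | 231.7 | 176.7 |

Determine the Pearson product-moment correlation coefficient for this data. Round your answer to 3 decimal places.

n = 6, Σx = 2.2, Σy = 1345.4, Σx² = 1.02, Σy² = 308515.72, Σxy = 488.09
nΣxy − ΣxΣy = 2928.54 − 2959.88 = -31.34
nΣx² − (Σx)² = 6.12 − 4.84 = 1.28; nΣy² − (Σy)² = 1851094.32 − 1810101.16 = 40993.16
r = -31.34 / √(1.28 × 40993.16) = -31.34 / 229.0660 ≈ -0.137

-0.137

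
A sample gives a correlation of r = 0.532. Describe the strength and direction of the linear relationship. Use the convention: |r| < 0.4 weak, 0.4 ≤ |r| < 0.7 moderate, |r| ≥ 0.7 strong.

moderate positive

r = 0.532 > 0 so the relationship is positive.
|r| = 0.532, which falls in the moderate range.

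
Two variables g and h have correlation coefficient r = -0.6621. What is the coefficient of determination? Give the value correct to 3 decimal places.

r² = (-0.6621)² = 0.438

0.438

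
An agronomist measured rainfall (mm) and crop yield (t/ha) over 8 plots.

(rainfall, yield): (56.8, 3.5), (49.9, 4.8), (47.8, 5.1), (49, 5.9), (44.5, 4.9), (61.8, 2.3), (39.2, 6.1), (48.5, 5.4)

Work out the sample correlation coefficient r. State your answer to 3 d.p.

n = 8, Σx = 397.5, Σy = 38, Σx² = 20090.47, Σy² = 191.78, Σxy = 1832.41
nΣxy − ΣxΣy = 14659.28 − 15105 = -445.72
nΣx² − (Σx)² = 160723.76 − 158006.25 = 2717.51; nΣy² − (Σy)² = 1534.24 − 1444 = 90.24
r = -445.72 / √(2717.51 × 90.24) = -445.72 / 495.2051 ≈ -0.900

-0.900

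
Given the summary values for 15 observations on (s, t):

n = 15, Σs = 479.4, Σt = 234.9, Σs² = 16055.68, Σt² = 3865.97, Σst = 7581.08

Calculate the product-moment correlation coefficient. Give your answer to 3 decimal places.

r = (nΣst − ΣsΣt) / √[(nΣs² − (Σs)²)(nΣt² − (Σt)²)]
Numerator: 15×7581.08 − 479.4×234.9 = 1105.14
Denominator: √[(240835.2 − 229824.36)(57989.55 − 55178.01)] = √[11010.84 × 2811.54] = 5563.9390
r = 1105.14 / 5563.9390 ≈ 0.199

0.199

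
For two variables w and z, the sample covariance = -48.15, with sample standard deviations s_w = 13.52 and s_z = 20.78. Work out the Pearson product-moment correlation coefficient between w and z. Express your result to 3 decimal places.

-0.171

r = Cov(w,z) / (s_w · s_z) = -48.15 / (13.52 × 20.78)
  = -48.15 / 280.9456 ≈ -0.171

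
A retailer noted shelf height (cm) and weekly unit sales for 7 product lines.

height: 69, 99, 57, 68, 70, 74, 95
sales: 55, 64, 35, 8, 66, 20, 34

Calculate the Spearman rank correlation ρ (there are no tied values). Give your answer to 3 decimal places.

Rank height: 3, 7, 1, 2, 4, 5, 6
Rank sales: 5, 6, 4, 1, 7, 2, 3
d = rank(height) − rank(sales): -2, 1, -3, 1, -3, 3, 3; Σd² = 42
ρ = 1 − 6Σd² / [n(n²−1)] = 1 − 6×42 / (7×48) = 1 − 252/336 ≈ 0.250

0.250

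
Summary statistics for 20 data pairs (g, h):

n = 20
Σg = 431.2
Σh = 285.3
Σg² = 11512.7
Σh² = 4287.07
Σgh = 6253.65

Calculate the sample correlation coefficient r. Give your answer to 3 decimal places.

r = (nΣgh − ΣgΣh) / √[(nΣg² − (Σg)²)(nΣh² − (Σh)²)]
Numerator: 20×6253.65 − 431.2×285.3 = 2051.64
Denominator: √[(230254 − 185933.44)(85741.4 − 81396.09)] = √[44320.56 × 4345.31] = 13877.5564
r = 2051.64 / 13877.5564 ≈ 0.148

0.148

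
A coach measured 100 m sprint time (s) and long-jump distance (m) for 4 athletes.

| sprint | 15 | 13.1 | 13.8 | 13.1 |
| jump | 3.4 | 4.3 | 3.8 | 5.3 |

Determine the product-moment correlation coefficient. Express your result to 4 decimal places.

n = 4, Σx = 55, Σy = 16.8, Σx² = 758.66, Σy² = 72.58, Σxy = 229.2
nΣxy − ΣxΣy = 916.8 − 924 = -7.2
nΣx² − (Σx)² = 3034.64 − 3025 = 9.64; nΣy² − (Σy)² = 290.32 − 282.24 = 8.08
r = -7.2 / √(9.64 × 8.08) = -7.2 / 8.8256 ≈ -0.8158

-0.8158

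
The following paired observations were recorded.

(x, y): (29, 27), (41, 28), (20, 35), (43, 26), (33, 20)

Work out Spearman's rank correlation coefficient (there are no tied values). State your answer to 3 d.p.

Rank x: 2, 4, 1, 5, 3
Rank y: 3, 4, 5, 2, 1
d = rank(x) − rank(y): -1, 0, -4, 3, 2; Σd² = 30
ρ = 1 − 6Σd² / [n(n²−1)] = 1 − 6×30 / (5×24) = 1 − 180/120 ≈ -0.500

-0.500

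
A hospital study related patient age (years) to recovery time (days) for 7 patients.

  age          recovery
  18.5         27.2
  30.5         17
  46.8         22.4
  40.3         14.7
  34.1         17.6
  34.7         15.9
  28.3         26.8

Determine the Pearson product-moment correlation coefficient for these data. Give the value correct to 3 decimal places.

-0.513

n = 7, Σx = 233.2, Σy = 141.6, Σx² = 8254.62, Σy² = 3027.5, Σxy = 4572.76
nΣxy − ΣxΣy = 32009.32 − 33021.12 = -1011.8
nΣx² − (Σx)² = 57782.34 − 54382.24 = 3400.1; nΣy² − (Σy)² = 21192.5 − 20050.56 = 1141.94
r = -1011.8 / √(3400.1 × 1141.94) = -1011.8 / 1970.4594 ≈ -0.513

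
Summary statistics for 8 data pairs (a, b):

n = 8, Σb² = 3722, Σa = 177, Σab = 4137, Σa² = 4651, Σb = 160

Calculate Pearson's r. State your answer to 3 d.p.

r = (nΣab − ΣaΣb) / √[(nΣa² − (Σa)²)(nΣb² − (Σb)²)]
Numerator: 8×4137 − 177×160 = 4776
Denominator: √[(37208 − 31329)(29776 − 25600)] = √[5879 × 4176] = 4954.8667
r = 4776 / 4954.8667 ≈ 0.964

0.964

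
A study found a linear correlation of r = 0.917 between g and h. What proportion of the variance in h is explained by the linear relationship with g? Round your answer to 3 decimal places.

r² = (0.917)² = 0.841

0.841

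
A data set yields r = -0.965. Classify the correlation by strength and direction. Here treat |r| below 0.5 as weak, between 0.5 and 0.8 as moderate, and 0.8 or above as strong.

r = -0.965 < 0 so the relationship is negative.
|r| = 0.965, which falls in the strong range.

strong negative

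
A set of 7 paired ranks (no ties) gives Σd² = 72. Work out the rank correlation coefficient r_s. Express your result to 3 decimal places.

-0.286

ρ = 1 − 6Σd² / [n(n²−1)] = 1 − 6×72 / (7×48)
  = 1 − 432/336 = 1 − 1.2857 ≈ -0.286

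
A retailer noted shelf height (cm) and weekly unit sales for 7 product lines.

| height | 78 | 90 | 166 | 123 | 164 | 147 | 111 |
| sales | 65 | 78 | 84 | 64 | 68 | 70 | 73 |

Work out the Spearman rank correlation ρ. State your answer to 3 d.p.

Rank height: 1, 2, 7, 4, 6, 5, 3
Rank sales: 2, 6, 7, 1, 3, 4, 5
d = rank(height) − rank(sales): -1, -4, 0, 3, 3, 1, -2; Σd² = 40
ρ = 1 − 6Σd² / [n(n²−1)] = 1 − 6×40 / (7×48) = 1 − 240/336 ≈ 0.286

0.286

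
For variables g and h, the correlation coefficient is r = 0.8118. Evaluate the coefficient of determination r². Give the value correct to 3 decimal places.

r² = (0.8118)² = 0.659

0.659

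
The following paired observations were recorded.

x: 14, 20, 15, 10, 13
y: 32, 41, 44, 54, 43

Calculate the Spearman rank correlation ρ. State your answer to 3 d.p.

-0.500

Rank x: 3, 5, 4, 1, 2
Rank y: 1, 2, 4, 5, 3
d = rank(x) − rank(y): 2, 3, 0, -4, -1; Σd² = 30
ρ = 1 − 6Σd² / [n(n²−1)] = 1 − 6×30 / (5×24) = 1 − 180/120 ≈ -0.500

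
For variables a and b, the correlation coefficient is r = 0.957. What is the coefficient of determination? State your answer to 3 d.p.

0.916

r² = (0.957)² = 0.916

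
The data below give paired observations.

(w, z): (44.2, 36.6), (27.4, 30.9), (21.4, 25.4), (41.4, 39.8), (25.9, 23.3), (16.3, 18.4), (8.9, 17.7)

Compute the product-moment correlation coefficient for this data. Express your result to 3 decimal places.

n = 7, Σw = 185.5, Σz = 192.1, Σw² = 5892.03, Σz² = 5718.31, Σwz = 5716.58
nΣwz − ΣwΣz = 40016.06 − 35634.55 = 4381.51
nΣw² − (Σw)² = 41244.21 − 34410.25 = 6833.96; nΣz² − (Σz)² = 40028.17 − 36902.41 = 3125.76
r = 4381.51 / √(6833.96 × 3125.76) = 4381.51 / 4621.8307 ≈ 0.948

0.948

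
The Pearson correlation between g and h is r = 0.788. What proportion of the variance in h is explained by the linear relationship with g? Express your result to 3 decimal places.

r² = (0.788)² = 0.621

0.621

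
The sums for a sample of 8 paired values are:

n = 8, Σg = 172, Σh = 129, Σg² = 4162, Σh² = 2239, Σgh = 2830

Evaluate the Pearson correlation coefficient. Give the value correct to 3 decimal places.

r = (nΣgh − ΣgΣh) / √[(nΣg² − (Σg)²)(nΣh² − (Σh)²)]
Numerator: 8×2830 − 172×129 = 452
Denominator: √[(33296 − 29584)(17912 − 16641)] = √[3712 × 1271] = 2172.0847
r = 452 / 2172.0847 ≈ 0.208

0.208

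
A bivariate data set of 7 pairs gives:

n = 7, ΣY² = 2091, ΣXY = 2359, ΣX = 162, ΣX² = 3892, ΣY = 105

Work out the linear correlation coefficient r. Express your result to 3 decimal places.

r = (nΣXY − ΣXΣY) / √[(nΣX² − (ΣX)²)(nΣY² − (ΣY)²)]
Numerator: 7×2359 − 162×105 = -497
Denominator: √[(27244 − 26244)(14637 − 11025)] = √[1000 × 3612] = 1900.5262
r = -497 / 1900.5262 ≈ -0.262

-0.262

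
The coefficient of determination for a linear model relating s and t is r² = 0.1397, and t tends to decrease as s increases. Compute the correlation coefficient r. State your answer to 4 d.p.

|r| = √0.1397 = 0.3738
The association is negative, so r = −0.3738.

-0.3738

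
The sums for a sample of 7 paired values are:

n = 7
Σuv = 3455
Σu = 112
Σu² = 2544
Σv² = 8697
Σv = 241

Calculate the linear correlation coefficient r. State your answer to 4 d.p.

-0.7314

r = (nΣuv − ΣuΣv) / √[(nΣu² − (Σu)²)(nΣv² − (Σv)²)]
Numerator: 7×3455 − 112×241 = -2807
Denominator: √[(17808 − 12544)(60879 − 58081)] = √[5264 × 2798] = 3837.7952
r = -2807 / 3837.7952 ≈ -0.7314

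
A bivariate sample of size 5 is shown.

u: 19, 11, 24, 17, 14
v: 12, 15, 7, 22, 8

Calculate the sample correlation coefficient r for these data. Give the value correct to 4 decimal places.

-0.3418

n = 5, Σu = 85, Σv = 64, Σu² = 1543, Σv² = 966, Σuv = 1047
nΣuv − ΣuΣv = 5235 − 5440 = -205
nΣu² − (Σu)² = 7715 − 7225 = 490; nΣv² − (Σv)² = 4830 − 4096 = 734
r = -205 / √(490 × 734) = -205 / 599.7166 ≈ -0.3418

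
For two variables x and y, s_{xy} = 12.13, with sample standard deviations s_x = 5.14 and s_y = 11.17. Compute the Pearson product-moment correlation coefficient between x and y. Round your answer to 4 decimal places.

0.2113

r = Cov(x,y) / (s_x · s_y) = 12.13 / (5.14 × 11.17)
  = 12.13 / 57.4138 ≈ 0.2113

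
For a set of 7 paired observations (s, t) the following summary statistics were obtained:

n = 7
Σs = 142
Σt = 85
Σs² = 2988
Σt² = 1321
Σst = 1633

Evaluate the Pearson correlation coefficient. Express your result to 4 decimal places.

-0.5182

r = (nΣst − ΣsΣt) / √[(nΣs² − (Σs)²)(nΣt² − (Σt)²)]
Numerator: 7×1633 − 142×85 = -639
Denominator: √[(20916 − 20164)(9247 − 7225)] = √[752 × 2022] = 1233.1034
r = -639 / 1233.1034 ≈ -0.5182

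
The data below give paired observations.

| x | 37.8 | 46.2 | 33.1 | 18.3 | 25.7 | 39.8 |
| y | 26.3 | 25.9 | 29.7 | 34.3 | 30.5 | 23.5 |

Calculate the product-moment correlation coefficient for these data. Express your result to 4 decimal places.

-0.9065

n = 6, Σx = 200.9, Σy = 170.2, Σx² = 7238.31, Σy² = 4903.58, Σxy = 5520.63
nΣxy − ΣxΣy = 33123.78 − 34193.18 = -1069.4
nΣx² − (Σx)² = 43429.86 − 40360.81 = 3069.05; nΣy² − (Σy)² = 29421.48 − 28968.04 = 453.44
r = -1069.4 / √(3069.05 × 453.44) = -1069.4 / 1179.6737 ≈ -0.9065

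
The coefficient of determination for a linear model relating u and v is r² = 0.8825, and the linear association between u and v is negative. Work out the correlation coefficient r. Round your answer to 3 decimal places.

-0.939

|r| = √0.8825 = 0.939
The association is negative, so r = −0.939.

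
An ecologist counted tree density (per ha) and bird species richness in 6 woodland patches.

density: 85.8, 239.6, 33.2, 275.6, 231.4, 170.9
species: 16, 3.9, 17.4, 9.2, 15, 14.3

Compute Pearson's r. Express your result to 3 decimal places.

-0.722

n = 6, Σx = 1036.5, Σy = 75.8, Σx² = 224580.17, Σy² = 1088.1, Σxy = 11335.31
nΣxy − ΣxΣy = 68011.86 − 78566.7 = -10554.84
nΣx² − (Σx)² = 1347481.02 − 1074332.25 = 273148.77; nΣy² − (Σy)² = 6528.6 − 5745.64 = 782.96
r = -10554.84 / √(273148.77 × 782.96) = -10554.84 / 14624.1089 ≈ -0.722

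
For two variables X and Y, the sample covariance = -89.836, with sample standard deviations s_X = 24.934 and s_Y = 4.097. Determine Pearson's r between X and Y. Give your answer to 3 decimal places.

-0.879

r = Cov(X,Y) / (s_X · s_Y) = -89.836 / (24.934 × 4.097)
  = -89.836 / 102.1546 ≈ -0.879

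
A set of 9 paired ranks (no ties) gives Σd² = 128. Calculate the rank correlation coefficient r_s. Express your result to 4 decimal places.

-0.0667

ρ = 1 − 6Σd² / [n(n²−1)] = 1 − 6×128 / (9×80)
  = 1 − 768/720 = 1 − 1.06667 ≈ -0.0667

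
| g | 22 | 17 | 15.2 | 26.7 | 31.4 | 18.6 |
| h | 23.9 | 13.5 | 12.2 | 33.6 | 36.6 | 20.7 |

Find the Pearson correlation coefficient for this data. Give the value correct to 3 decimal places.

n = 6, Σg = 130.9, Σh = 140.5, Σg² = 3048.85, Σh² = 3799.31, Σgh = 3372.12
nΣgh − ΣgΣh = 20232.72 − 18391.45 = 1841.27
nΣg² − (Σg)² = 18293.1 − 17134.81 = 1158.29; nΣh² − (Σh)² = 22795.86 − 19740.25 = 3055.61
r = 1841.27 / √(1158.29 × 3055.61) = 1841.27 / 1881.2981 ≈ 0.979

0.979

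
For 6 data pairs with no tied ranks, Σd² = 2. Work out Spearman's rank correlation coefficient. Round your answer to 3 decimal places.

ρ = 1 − 6Σd² / [n(n²−1)] = 1 − 6×2 / (6×35)
  = 1 − 12/210 = 1 − 0.0571 ≈ 0.943

0.943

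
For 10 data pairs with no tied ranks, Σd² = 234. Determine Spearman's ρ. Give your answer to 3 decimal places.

-0.418

ρ = 1 − 6Σd² / [n(n²−1)] = 1 − 6×234 / (10×99)
  = 1 − 1404/990 = 1 − 1.4182 ≈ -0.418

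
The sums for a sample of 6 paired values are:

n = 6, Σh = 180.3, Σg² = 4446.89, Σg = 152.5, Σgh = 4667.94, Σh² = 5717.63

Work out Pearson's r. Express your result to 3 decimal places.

r = (nΣgh − ΣgΣh) / √[(nΣg² − (Σg)²)(nΣh² − (Σh)²)]
Numerator: 6×4667.94 − 152.5×180.3 = 511.89
Denominator: √[(26681.34 − 23256.25)(34305.78 − 32508.09)] = √[3425.09 × 1797.69] = 2481.3807
r = 511.89 / 2481.3807 ≈ 0.206

0.206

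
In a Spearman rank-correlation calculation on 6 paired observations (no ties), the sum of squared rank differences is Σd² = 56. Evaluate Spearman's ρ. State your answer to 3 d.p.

ρ = 1 − 6Σd² / [n(n²−1)] = 1 − 6×56 / (6×35)
  = 1 − 336/210 = 1 − 1.6000 ≈ -0.600

-0.600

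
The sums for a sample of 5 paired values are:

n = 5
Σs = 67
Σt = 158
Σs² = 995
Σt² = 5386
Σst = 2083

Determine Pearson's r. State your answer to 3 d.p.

r = (nΣst − ΣsΣt) / √[(nΣs² − (Σs)²)(nΣt² − (Σt)²)]
Numerator: 5×2083 − 67×158 = -171
Denominator: √[(4975 − 4489)(26930 − 24964)] = √[486 × 1966] = 977.4845
r = -171 / 977.4845 ≈ -0.175

-0.175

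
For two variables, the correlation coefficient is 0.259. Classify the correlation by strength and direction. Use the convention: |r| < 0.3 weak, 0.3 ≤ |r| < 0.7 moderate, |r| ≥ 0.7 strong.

r = 0.259 > 0 so the relationship is positive.
|r| = 0.259, which falls in the weak range.

weak positive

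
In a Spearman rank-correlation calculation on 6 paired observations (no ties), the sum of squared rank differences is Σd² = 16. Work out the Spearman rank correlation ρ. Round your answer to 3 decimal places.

ρ = 1 − 6Σd² / [n(n²−1)] = 1 − 6×16 / (6×35)
  = 1 − 96/210 = 1 − 0.4571 ≈ 0.543

0.543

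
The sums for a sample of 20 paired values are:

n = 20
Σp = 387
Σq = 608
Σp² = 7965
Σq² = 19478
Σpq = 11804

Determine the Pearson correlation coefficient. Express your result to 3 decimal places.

r = (nΣpq − ΣpΣq) / √[(nΣp² − (Σp)²)(nΣq² − (Σq)²)]
Numerator: 20×11804 − 387×608 = 784
Denominator: √[(159300 − 149769)(389560 − 369664)] = √[9531 × 19896] = 13770.5765
r = 784 / 13770.5765 ≈ 0.057

0.057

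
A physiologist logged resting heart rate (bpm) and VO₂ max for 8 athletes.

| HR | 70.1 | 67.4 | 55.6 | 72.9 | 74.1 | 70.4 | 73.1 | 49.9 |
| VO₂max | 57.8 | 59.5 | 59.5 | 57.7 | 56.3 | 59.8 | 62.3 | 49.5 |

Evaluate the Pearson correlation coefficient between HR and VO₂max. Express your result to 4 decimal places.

n = 8, Σx = 533.5, Σy = 462.4, Σx² = 36143.13, Σy² = 26827.9, Σxy = 30982.54
nΣxy − ΣxΣy = 247860.32 − 246690.4 = 1169.92
nΣx² − (Σx)² = 289145.04 − 284622.25 = 4522.79; nΣy² − (Σy)² = 214623.2 − 213813.76 = 809.44
r = 1169.92 / √(4522.79 × 809.44) = 1169.92 / 1913.3549 ≈ 0.6114

0.6114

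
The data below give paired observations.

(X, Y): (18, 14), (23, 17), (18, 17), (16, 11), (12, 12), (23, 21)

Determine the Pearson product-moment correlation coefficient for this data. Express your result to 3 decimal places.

0.830

n = 6, ΣX = 110, ΣY = 92, ΣX² = 2106, ΣY² = 1480, ΣXY = 1752
nΣXY − ΣXΣY = 10512 − 10120 = 392
nΣX² − (ΣX)² = 12636 − 12100 = 536; nΣY² − (ΣY)² = 8880 − 8464 = 416
r = 392 / √(536 × 416) = 392 / 472.2033 ≈ 0.830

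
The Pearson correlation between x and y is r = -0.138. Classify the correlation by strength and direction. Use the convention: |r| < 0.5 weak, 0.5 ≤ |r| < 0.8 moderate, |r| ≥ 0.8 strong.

r = -0.138 < 0 so the relationship is negative.
|r| = 0.138, which falls in the weak range.

weak negative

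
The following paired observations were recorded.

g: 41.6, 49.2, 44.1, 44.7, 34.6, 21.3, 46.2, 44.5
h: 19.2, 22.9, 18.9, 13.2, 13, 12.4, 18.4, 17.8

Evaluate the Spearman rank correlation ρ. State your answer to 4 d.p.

0.5952

Rank g: 3, 8, 4, 6, 2, 1, 7, 5
Rank h: 7, 8, 6, 3, 2, 1, 5, 4
d = rank(g) − rank(h): -4, 0, -2, 3, 0, 0, 2, 1; Σd² = 34
ρ = 1 − 6Σd² / [n(n²−1)] = 1 − 6×34 / (8×63) = 1 − 204/504 ≈ 0.5952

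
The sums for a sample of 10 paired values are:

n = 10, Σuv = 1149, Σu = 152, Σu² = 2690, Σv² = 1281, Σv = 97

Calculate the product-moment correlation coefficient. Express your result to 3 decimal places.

r = (nΣuv − ΣuΣv) / √[(nΣu² − (Σu)²)(nΣv² − (Σv)²)]
Numerator: 10×1149 − 152×97 = -3254
Denominator: √[(26900 − 23104)(12810 − 9409)] = √[3796 × 3401] = 3593.0761
r = -3254 / 3593.0761 ≈ -0.906

-0.906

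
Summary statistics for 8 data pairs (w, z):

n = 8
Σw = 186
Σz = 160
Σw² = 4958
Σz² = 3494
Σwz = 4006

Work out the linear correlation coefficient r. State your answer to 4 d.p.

r = (nΣwz − ΣwΣz) / √[(nΣw² − (Σw)²)(nΣz² − (Σz)²)]
Numerator: 8×4006 − 186×160 = 2288
Denominator: √[(39664 − 34596)(27952 − 25600)] = √[5068 × 2352] = 3452.5260
r = 2288 / 3452.5260 ≈ 0.6627

0.6627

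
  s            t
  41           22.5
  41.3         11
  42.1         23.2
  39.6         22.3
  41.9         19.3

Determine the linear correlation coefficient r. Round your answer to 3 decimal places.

n = 5, Σs = 205.9, Σt = 98.3, Σs² = 8482.87, Σt² = 2035.27, Σst = 4045.27
nΣst − ΣsΣt = 20226.35 − 20239.97 = -13.62
nΣs² − (Σs)² = 42414.35 − 42394.81 = 19.54; nΣt² − (Σt)² = 10176.35 − 9662.89 = 513.46
r = -13.62 / √(19.54 × 513.46) = -13.62 / 100.1649 ≈ -0.136

-0.136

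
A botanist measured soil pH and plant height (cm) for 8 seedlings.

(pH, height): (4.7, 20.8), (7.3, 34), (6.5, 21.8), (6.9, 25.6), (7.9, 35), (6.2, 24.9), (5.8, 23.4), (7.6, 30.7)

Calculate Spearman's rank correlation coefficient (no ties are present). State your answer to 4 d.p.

Rank pH: 1, 6, 4, 5, 8, 3, 2, 7
Rank height: 1, 7, 2, 5, 8, 4, 3, 6
d = rank(pH) − rank(height): 0, -1, 2, 0, 0, -1, -1, 1; Σd² = 8
ρ = 1 − 6Σd² / [n(n²−1)] = 1 − 6×8 / (8×63) = 1 − 48/504 ≈ 0.9048

0.9048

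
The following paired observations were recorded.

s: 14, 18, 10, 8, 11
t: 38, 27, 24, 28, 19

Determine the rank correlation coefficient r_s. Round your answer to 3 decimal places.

Rank s: 4, 5, 2, 1, 3
Rank t: 5, 3, 2, 4, 1
d = rank(s) − rank(t): -1, 2, 0, -3, 2; Σd² = 18
ρ = 1 − 6Σd² / [n(n²−1)] = 1 − 6×18 / (5×24) = 1 − 108/120 ≈ 0.100

0.100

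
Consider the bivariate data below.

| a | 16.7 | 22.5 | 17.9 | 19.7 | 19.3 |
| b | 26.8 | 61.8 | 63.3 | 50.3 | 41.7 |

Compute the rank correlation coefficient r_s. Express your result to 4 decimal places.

Rank a: 1, 5, 2, 4, 3
Rank b: 1, 4, 5, 3, 2
d = rank(a) − rank(b): 0, 1, -3, 1, 1; Σd² = 12
ρ = 1 − 6Σd² / [n(n²−1)] = 1 − 6×12 / (5×24) = 1 − 72/120 ≈ 0.4000

0.4000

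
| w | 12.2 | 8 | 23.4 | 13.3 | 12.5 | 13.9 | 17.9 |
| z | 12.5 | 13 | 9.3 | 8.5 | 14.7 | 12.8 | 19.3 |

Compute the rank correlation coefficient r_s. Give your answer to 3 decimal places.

-0.107

Rank w: 2, 1, 7, 4, 3, 5, 6
Rank z: 3, 5, 2, 1, 6, 4, 7
d = rank(w) − rank(z): -1, -4, 5, 3, -3, 1, -1; Σd² = 62
ρ = 1 − 6Σd² / [n(n²−1)] = 1 − 6×62 / (7×48) = 1 − 372/336 ≈ -0.107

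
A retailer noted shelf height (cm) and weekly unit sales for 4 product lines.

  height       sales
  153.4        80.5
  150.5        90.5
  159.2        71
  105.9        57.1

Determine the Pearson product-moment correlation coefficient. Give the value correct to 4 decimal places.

n = 4, Σx = 569, Σy = 299.1, Σx² = 82741.26, Σy² = 22971.91, Σxy = 43319.04
nΣxy − ΣxΣy = 173276.16 − 170187.9 = 3088.26
nΣx² − (Σx)² = 330965.04 − 323761 = 7204.04; nΣy² − (Σy)² = 91887.64 − 89460.81 = 2426.83
r = 3088.26 / √(7204.04 × 2426.83) = 3088.26 / 4181.2654 ≈ 0.7386

0.7386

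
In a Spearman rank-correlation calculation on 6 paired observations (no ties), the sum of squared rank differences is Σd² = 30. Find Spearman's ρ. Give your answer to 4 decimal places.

ρ = 1 − 6Σd² / [n(n²−1)] = 1 − 6×30 / (6×35)
  = 1 − 180/210 = 1 − 0.85714 ≈ 0.1429

0.1429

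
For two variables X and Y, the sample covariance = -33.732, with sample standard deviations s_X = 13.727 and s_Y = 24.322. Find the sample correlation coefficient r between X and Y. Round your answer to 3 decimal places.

-0.101

r = Cov(X,Y) / (s_X · s_Y) = -33.732 / (13.727 × 24.322)
  = -33.732 / 333.8681 ≈ -0.101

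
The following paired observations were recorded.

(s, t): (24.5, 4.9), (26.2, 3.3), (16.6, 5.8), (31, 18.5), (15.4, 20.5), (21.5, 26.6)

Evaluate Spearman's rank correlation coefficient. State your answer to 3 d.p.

Rank s: 4, 5, 2, 6, 1, 3
Rank t: 2, 1, 3, 4, 5, 6
d = rank(s) − rank(t): 2, 4, -1, 2, -4, -3; Σd² = 50
ρ = 1 − 6Σd² / [n(n²−1)] = 1 − 6×50 / (6×35) = 1 − 300/210 ≈ -0.429

-0.429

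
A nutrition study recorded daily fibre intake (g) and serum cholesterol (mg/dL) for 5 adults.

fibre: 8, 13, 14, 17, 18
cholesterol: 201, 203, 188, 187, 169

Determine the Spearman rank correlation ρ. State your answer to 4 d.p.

-0.9000

Rank fibre: 1, 2, 3, 4, 5
Rank cholesterol: 4, 5, 3, 2, 1
d = rank(fibre) − rank(cholesterol): -3, -3, 0, 2, 4; Σd² = 38
ρ = 1 − 6Σd² / [n(n²−1)] = 1 − 6×38 / (5×24) = 1 − 228/120 ≈ -0.9000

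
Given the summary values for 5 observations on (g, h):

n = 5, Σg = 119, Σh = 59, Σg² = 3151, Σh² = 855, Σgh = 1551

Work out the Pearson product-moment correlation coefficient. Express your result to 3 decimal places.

0.652

r = (nΣgh − ΣgΣh) / √[(nΣg² − (Σg)²)(nΣh² − (Σh)²)]
Numerator: 5×1551 − 119×59 = 734
Denominator: √[(15755 − 14161)(4275 − 3481)] = √[1594 × 794] = 1125.0049
r = 734 / 1125.0049 ≈ 0.652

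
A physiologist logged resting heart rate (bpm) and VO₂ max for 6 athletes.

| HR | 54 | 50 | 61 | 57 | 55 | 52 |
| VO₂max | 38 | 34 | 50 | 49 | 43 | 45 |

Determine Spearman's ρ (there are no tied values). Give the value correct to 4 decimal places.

Rank HR: 3, 1, 6, 5, 4, 2
Rank VO₂max: 2, 1, 6, 5, 3, 4
d = rank(HR) − rank(VO₂max): 1, 0, 0, 0, 1, -2; Σd² = 6
ρ = 1 − 6Σd² / [n(n²−1)] = 1 − 6×6 / (6×35) = 1 − 36/210 ≈ 0.8286

0.8286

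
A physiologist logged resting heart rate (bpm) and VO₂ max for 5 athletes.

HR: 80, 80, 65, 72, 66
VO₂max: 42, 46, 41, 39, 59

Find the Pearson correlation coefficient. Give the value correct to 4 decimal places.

n = 5, Σx = 363, Σy = 227, Σx² = 26565, Σy² = 10563, Σxy = 16407
nΣxy − ΣxΣy = 82035 − 82401 = -366
nΣx² − (Σx)² = 132825 − 131769 = 1056; nΣy² − (Σy)² = 52815 − 51529 = 1286
r = -366 / √(1056 × 1286) = -366 / 1165.3394 ≈ -0.3141

-0.3141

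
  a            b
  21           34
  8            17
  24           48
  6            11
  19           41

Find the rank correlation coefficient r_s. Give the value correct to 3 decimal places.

0.900

Rank a: 4, 2, 5, 1, 3
Rank b: 3, 2, 5, 1, 4
d = rank(a) − rank(b): 1, 0, 0, 0, -1; Σd² = 2
ρ = 1 − 6Σd² / [n(n²−1)] = 1 − 6×2 / (5×24) = 1 − 12/120 ≈ 0.900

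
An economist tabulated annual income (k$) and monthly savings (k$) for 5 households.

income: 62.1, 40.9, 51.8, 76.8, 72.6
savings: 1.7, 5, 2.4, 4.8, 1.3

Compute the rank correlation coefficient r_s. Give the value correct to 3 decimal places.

-0.400

Rank income: 3, 1, 2, 5, 4
Rank savings: 2, 5, 3, 4, 1
d = rank(income) − rank(savings): 1, -4, -1, 1, 3; Σd² = 28
ρ = 1 − 6Σd² / [n(n²−1)] = 1 − 6×28 / (5×24) = 1 − 168/120 ≈ -0.400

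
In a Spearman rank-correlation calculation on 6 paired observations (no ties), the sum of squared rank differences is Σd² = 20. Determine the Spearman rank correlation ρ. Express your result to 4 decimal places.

ρ = 1 − 6Σd² / [n(n²−1)] = 1 − 6×20 / (6×35)
  = 1 − 120/210 = 1 − 0.57143 ≈ 0.4286

0.4286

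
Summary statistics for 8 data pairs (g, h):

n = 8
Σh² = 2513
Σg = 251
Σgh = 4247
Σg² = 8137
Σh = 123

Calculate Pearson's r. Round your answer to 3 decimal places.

0.961

r = (nΣgh − ΣgΣh) / √[(nΣg² − (Σg)²)(nΣh² − (Σh)²)]
Numerator: 8×4247 − 251×123 = 3103
Denominator: √[(65096 − 63001)(20104 − 15129)] = √[2095 × 4975] = 3228.4091
r = 3103 / 3228.4091 ≈ 0.961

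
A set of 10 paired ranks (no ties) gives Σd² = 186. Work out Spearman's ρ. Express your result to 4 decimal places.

-0.1273

ρ = 1 − 6Σd² / [n(n²−1)] = 1 − 6×186 / (10×99)
  = 1 − 1116/990 = 1 − 1.12727 ≈ -0.1273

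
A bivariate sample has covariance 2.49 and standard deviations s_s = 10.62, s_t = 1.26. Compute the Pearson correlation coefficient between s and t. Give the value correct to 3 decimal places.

0.186

r = Cov(s,t) / (s_s · s_t) = 2.49 / (10.62 × 1.26)
  = 2.49 / 13.3812 ≈ 0.186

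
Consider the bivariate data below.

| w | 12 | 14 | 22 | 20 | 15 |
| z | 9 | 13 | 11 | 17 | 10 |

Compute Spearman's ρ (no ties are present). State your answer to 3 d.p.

Rank w: 1, 2, 5, 4, 3
Rank z: 1, 4, 3, 5, 2
d = rank(w) − rank(z): 0, -2, 2, -1, 1; Σd² = 10
ρ = 1 − 6Σd² / [n(n²−1)] = 1 − 6×10 / (5×24) = 1 − 60/120 ≈ 0.500

0.500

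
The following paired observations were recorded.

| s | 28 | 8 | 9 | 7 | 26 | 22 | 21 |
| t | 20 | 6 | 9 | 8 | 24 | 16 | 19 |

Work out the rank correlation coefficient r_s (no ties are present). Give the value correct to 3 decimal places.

Rank s: 7, 2, 3, 1, 6, 5, 4
Rank t: 6, 1, 3, 2, 7, 4, 5
d = rank(s) − rank(t): 1, 1, 0, -1, -1, 1, -1; Σd² = 6
ρ = 1 − 6Σd² / [n(n²−1)] = 1 − 6×6 / (7×48) = 1 − 36/336 ≈ 0.893

0.893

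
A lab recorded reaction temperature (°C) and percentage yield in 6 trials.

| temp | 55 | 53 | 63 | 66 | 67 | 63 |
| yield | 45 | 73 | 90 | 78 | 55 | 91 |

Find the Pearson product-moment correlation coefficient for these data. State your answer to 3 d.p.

n = 6, Σx = 367, Σy = 432, Σx² = 22617, Σy² = 32844, Σxy = 26580
nΣxy − ΣxΣy = 159480 − 158544 = 936
nΣx² − (Σx)² = 135702 − 134689 = 1013; nΣy² − (Σy)² = 197064 − 186624 = 10440
r = 936 / √(1013 × 10440) = 936 / 3252.0332 ≈ 0.288

0.288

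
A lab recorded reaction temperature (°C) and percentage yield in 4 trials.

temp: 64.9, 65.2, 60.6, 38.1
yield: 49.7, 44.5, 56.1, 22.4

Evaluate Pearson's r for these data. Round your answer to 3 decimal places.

0.885

n = 4, Σx = 228.8, Σy = 172.7, Σx² = 13587.02, Σy² = 8099.31, Σxy = 10380.03
nΣxy − ΣxΣy = 41520.12 − 39513.76 = 2006.36
nΣx² − (Σx)² = 54348.08 − 52349.44 = 1998.64; nΣy² − (Σy)² = 32397.24 − 29825.29 = 2571.95
r = 2006.36 / √(1998.64 × 2571.95) = 2006.36 / 2267.2455 ≈ 0.885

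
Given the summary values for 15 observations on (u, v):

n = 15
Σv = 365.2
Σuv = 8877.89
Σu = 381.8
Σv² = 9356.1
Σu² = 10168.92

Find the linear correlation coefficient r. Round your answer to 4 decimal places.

r = (nΣuv − ΣuΣv) / √[(nΣu² − (Σu)²)(nΣv² − (Σv)²)]
Numerator: 15×8877.89 − 381.8×365.2 = -6265.01
Denominator: √[(152533.8 − 145771.24)(140341.5 − 133371.04)] = √[6762.56 × 6970.46] = 6865.7231
r = -6265.01 / 6865.7231 ≈ -0.9125

-0.9125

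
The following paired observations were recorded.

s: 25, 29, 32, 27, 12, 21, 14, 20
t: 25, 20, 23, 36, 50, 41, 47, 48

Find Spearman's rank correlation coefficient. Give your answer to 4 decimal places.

-0.9286

Rank s: 5, 7, 8, 6, 1, 4, 2, 3
Rank t: 3, 1, 2, 4, 8, 5, 6, 7
d = rank(s) − rank(t): 2, 6, 6, 2, -7, -1, -4, -4; Σd² = 162
ρ = 1 − 6Σd² / [n(n²−1)] = 1 − 6×162 / (8×63) = 1 − 972/504 ≈ -0.9286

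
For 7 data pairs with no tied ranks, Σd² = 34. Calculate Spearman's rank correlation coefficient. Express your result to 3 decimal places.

ρ = 1 − 6Σd² / [n(n²−1)] = 1 − 6×34 / (7×48)
  = 1 − 204/336 = 1 − 0.6071 ≈ 0.393

0.393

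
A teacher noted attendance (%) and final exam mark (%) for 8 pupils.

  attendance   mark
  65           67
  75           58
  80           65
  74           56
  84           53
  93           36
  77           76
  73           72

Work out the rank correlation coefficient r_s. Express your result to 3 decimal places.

Rank attendance: 1, 4, 6, 3, 7, 8, 5, 2
Rank mark: 6, 4, 5, 3, 2, 1, 8, 7
d = rank(attendance) − rank(mark): -5, 0, 1, 0, 5, 7, -3, -5; Σd² = 134
ρ = 1 − 6Σd² / [n(n²−1)] = 1 − 6×134 / (8×63) = 1 − 804/504 ≈ -0.595

-0.595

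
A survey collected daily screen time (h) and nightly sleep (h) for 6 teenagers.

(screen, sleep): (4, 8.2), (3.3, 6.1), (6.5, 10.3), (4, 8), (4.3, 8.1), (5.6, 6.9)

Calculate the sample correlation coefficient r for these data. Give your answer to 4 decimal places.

0.6594

n = 6, Σx = 27.7, Σy = 47.6, Σx² = 134.99, Σy² = 387.76, Σxy = 225.35
nΣxy − ΣxΣy = 1352.1 − 1318.52 = 33.58
nΣx² − (Σx)² = 809.94 − 767.29 = 42.65; nΣy² − (Σy)² = 2326.56 − 2265.76 = 60.8
r = 33.58 / √(42.65 × 60.8) = 33.58 / 50.9227 ≈ 0.6594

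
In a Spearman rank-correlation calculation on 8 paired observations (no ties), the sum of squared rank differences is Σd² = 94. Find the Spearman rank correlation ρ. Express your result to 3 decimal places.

ρ = 1 − 6Σd² / [n(n²−1)] = 1 − 6×94 / (8×63)
  = 1 − 564/504 = 1 − 1.1190 ≈ -0.119

-0.119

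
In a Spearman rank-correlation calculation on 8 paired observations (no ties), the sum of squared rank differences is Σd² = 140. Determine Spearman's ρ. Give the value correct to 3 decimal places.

-0.667

ρ = 1 − 6Σd² / [n(n²−1)] = 1 − 6×140 / (8×63)
  = 1 − 840/504 = 1 − 1.6667 ≈ -0.667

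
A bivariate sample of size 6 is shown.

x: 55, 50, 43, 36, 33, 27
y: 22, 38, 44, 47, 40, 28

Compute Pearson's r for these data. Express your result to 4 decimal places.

-0.2657

n = 6, Σx = 244, Σy = 219, Σx² = 10488, Σy² = 8457, Σxy = 8770
nΣxy − ΣxΣy = 52620 − 53436 = -816
nΣx² − (Σx)² = 62928 − 59536 = 3392; nΣy² − (Σy)² = 50742 − 47961 = 2781
r = -816 / √(3392 × 2781) = -816 / 3071.3437 ≈ -0.2657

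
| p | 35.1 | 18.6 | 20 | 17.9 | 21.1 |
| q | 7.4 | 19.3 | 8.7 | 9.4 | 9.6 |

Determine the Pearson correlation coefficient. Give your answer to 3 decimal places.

-0.459

n = 5, Σp = 112.7, Σq = 54.4, Σp² = 2743.59, Σq² = 683.46, Σpq = 1163.54
nΣpq − ΣpΣq = 5817.7 − 6130.88 = -313.18
nΣp² − (Σp)² = 13717.95 − 12701.29 = 1016.66; nΣq² − (Σq)² = 3417.3 − 2959.36 = 457.94
r = -313.18 / √(1016.66 × 457.94) = -313.18 / 682.3264 ≈ -0.459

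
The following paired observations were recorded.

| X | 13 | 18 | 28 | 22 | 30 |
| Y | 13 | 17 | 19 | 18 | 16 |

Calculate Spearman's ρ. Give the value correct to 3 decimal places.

Rank X: 1, 2, 4, 3, 5
Rank Y: 1, 3, 5, 4, 2
d = rank(X) − rank(Y): 0, -1, -1, -1, 3; Σd² = 12
ρ = 1 − 6Σd² / [n(n²−1)] = 1 − 6×12 / (5×24) = 1 − 72/120 ≈ 0.400

0.400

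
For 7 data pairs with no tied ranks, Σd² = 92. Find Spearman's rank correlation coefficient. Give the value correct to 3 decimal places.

-0.643

ρ = 1 − 6Σd² / [n(n²−1)] = 1 − 6×92 / (7×48)
  = 1 − 552/336 = 1 − 1.6429 ≈ -0.643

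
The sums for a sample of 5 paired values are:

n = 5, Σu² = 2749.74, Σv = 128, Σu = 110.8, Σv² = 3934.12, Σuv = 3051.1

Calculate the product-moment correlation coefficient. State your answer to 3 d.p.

0.488

r = (nΣuv − ΣuΣv) / √[(nΣu² − (Σu)²)(nΣv² − (Σv)²)]
Numerator: 5×3051.1 − 110.8×128 = 1073.1
Denominator: √[(13748.7 − 12276.64)(19670.6 − 16384)] = √[1472.06 × 3286.6] = 2199.5619
r = 1073.1 / 2199.5619 ≈ 0.488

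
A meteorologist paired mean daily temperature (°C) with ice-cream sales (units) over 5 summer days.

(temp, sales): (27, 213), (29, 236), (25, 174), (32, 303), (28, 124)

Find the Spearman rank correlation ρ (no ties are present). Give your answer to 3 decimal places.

Rank temp: 2, 4, 1, 5, 3
Rank sales: 3, 4, 2, 5, 1
d = rank(temp) − rank(sales): -1, 0, -1, 0, 2; Σd² = 6
ρ = 1 − 6Σd² / [n(n²−1)] = 1 − 6×6 / (5×24) = 1 − 36/120 ≈ 0.700

0.700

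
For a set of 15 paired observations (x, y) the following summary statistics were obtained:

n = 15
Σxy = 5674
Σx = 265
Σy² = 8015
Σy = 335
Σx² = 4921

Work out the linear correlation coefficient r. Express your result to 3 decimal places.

-0.684

r = (nΣxy − ΣxΣy) / √[(nΣx² − (Σx)²)(nΣy² − (Σy)²)]
Numerator: 15×5674 − 265×335 = -3665
Denominator: √[(73815 − 70225)(120225 − 112225)] = √[3590 × 8000] = 5359.1044
r = -3665 / 5359.1044 ≈ -0.684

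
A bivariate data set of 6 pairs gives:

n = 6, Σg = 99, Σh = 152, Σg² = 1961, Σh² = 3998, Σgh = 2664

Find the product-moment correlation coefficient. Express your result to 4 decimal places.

r = (nΣgh − ΣgΣh) / √[(nΣg² − (Σg)²)(nΣh² − (Σh)²)]
Numerator: 6×2664 − 99×152 = 936
Denominator: √[(11766 − 9801)(23988 − 23104)] = √[1965 × 884] = 1317.9757
r = 936 / 1317.9757 ≈ 0.7102

0.7102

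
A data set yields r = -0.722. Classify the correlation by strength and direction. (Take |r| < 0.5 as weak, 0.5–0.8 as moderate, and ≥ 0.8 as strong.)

r = -0.722 < 0 so the relationship is negative.
|r| = 0.722, which falls in the moderate range.

moderate negative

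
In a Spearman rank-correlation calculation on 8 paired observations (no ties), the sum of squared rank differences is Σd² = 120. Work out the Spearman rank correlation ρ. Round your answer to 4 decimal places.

-0.4286

ρ = 1 − 6Σd² / [n(n²−1)] = 1 − 6×120 / (8×63)
  = 1 − 720/504 = 1 − 1.42857 ≈ -0.4286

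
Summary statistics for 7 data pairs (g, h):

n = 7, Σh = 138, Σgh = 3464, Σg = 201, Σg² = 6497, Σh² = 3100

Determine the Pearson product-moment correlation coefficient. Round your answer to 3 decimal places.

r = (nΣgh − ΣgΣh) / √[(nΣg² − (Σg)²)(nΣh² − (Σh)²)]
Numerator: 7×3464 − 201×138 = -3490
Denominator: √[(45479 − 40401)(21700 − 19044)] = √[5078 × 2656] = 3672.4880
r = -3490 / 3672.4880 ≈ -0.950

-0.950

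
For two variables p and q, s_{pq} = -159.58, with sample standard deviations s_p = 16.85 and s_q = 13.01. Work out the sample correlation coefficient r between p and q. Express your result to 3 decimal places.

r = Cov(p,q) / (s_p · s_q) = -159.58 / (16.85 × 13.01)
  = -159.58 / 219.2185 ≈ -0.728

-0.728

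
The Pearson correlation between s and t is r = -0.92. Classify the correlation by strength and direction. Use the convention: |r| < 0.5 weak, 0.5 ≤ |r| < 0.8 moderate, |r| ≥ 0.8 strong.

r = -0.92 < 0 so the relationship is negative.
|r| = 0.92, which falls in the strong range.

strong negative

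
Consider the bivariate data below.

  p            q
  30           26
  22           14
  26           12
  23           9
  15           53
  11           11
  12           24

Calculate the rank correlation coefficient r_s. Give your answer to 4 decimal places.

0.0714

Rank p: 7, 4, 6, 5, 3, 1, 2
Rank q: 6, 4, 3, 1, 7, 2, 5
d = rank(p) − rank(q): 1, 0, 3, 4, -4, -1, -3; Σd² = 52
ρ = 1 − 6Σd² / [n(n²−1)] = 1 − 6×52 / (7×48) = 1 − 312/336 ≈ 0.0714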